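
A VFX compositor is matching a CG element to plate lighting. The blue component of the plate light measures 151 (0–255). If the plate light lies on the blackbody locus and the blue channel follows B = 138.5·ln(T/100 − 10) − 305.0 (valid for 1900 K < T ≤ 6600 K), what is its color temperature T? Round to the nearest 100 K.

3700 K

ln(t − 10) = (151 + 305.0) / 138.5 = 3.2924.
t − 10 = e^3.2924 = 26.908, so t = 36.908.
T = 100·t = 3691 K → 3700 K to the nearest 100 K.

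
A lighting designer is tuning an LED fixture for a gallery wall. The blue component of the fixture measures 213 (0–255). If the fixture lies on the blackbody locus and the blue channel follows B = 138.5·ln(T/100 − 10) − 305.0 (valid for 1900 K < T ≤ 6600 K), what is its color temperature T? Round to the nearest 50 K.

ln(t − 10) = (213 + 305.0) / 138.5 = 3.7401.
t − 10 = e^3.7401 = 42.101, so t = 52.101.
T = 100·t = 5210 K → 5200 K to the nearest 50 K.

5200 K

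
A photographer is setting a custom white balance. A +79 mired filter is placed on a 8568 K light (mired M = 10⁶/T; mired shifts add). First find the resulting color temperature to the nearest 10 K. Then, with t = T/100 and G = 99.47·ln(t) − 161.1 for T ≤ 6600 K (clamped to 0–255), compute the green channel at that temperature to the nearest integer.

M_in = 10⁶/8568 = 116.71; M_out = 116.71 + (+79) = 195.71.
T_out = 10⁶/195.71 = 5109.5 K → 5110 K; t = 51.1.
G = 99.47·ln 51.1 − 161.1 = 99.47·3.9338 − 161.1 = 230.194.
Rounded: 230.

230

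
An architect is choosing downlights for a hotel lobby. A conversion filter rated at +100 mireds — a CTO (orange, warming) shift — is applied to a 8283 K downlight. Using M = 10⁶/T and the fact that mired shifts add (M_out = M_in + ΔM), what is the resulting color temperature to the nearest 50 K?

4550 K

M_in = 10⁶/8283 = 120.73 mireds.
M_out = 120.73 + (+100) = 220.73 mireds.
T_out = 10⁶/220.73 = 4530.4 K → 4550 K.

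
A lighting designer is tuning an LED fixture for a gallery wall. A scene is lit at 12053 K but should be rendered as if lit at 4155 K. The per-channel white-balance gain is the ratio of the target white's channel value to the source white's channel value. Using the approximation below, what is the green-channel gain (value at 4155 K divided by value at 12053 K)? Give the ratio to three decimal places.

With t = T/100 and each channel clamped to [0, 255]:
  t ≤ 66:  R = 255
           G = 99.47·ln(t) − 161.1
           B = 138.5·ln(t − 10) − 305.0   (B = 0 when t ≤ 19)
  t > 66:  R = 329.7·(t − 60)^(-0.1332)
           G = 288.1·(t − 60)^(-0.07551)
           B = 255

At 12053 K (t = 120.53):
  G = 288.1·(120.53 − 60)^(-0.07551) = 288.1·60.53^(-0.07551) = 288.1·0.73357 = 211.342.
At 4155 K (t = 41.55):
  G = 99.47·ln 41.55 − 161.1 = 99.47·3.7269 − 161.1 = 209.614.
Gain = 209.614 / 211.342 = 0.9918 → 0.992.

0.992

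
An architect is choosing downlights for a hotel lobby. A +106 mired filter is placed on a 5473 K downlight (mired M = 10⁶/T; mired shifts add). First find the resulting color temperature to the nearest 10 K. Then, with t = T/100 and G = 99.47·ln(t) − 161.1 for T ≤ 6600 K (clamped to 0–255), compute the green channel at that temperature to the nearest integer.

M_in = 10⁶/5473 = 182.72; M_out = 182.72 + (+106) = 288.72.
T_out = 10⁶/288.72 = 3463.6 K → 3460 K; t = 34.6.
G = 99.47·ln 34.6 − 161.1 = 99.47·3.5439 − 161.1 = 191.407.
Rounded: 191.

191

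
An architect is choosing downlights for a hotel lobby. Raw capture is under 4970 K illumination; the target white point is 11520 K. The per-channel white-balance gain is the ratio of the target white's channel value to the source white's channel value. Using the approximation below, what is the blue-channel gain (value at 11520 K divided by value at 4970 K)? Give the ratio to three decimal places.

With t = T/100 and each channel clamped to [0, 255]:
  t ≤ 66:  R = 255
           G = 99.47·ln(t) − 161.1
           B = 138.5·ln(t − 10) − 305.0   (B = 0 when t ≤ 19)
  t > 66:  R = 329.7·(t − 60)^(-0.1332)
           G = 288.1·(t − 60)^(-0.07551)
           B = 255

1.245

At 4970 K (t = 49.7):
  B = 138.5·ln(49.7 − 10) − 305.0 = 138.5·ln 39.7 − 305.0 = 138.5·3.6814 − 305.0 = 204.867.
At 11520 K (t = 115.2):
  B = 255 by definition for t > 66.
Gain = 255.000 / 204.867 = 1.2447 → 1.245.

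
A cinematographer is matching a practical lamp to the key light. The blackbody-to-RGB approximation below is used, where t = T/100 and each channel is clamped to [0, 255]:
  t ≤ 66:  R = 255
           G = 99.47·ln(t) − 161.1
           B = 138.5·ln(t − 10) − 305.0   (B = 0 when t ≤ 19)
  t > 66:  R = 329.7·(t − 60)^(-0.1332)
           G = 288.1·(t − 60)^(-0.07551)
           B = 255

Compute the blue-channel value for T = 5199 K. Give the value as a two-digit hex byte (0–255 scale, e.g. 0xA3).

t = 5199/100 = 51.99; the t ≤ 66 branch applies.
B = 138.5·ln(51.99 − 10) − 305.0 = 138.5·ln 41.99 − 305.0 = 138.5·3.7374 − 305.0 = 212.634.
Rounded: 213; in hex, 0xD5.

0xD5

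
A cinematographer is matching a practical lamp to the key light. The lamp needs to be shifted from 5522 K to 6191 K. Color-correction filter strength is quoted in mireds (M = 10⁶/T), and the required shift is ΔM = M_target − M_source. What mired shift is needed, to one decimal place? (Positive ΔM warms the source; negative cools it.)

-19.6 mireds

M_source = 10⁶/5522 = 181.094; M_target = 10⁶/6191 = 161.525.
ΔM = 161.525 − 181.094 = -19.569 → -19.6 mireds, a cooling shift.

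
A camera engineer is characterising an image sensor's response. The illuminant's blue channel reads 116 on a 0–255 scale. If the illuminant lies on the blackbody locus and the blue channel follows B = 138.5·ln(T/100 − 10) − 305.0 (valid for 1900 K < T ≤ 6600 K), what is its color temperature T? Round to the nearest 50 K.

ln(t − 10) = (116 + 305.0) / 138.5 = 3.0397.
t − 10 = e^3.0397 = 20.899, so t = 30.899.
T = 100·t = 3090 K → 3100 K to the nearest 50 K.

3100 K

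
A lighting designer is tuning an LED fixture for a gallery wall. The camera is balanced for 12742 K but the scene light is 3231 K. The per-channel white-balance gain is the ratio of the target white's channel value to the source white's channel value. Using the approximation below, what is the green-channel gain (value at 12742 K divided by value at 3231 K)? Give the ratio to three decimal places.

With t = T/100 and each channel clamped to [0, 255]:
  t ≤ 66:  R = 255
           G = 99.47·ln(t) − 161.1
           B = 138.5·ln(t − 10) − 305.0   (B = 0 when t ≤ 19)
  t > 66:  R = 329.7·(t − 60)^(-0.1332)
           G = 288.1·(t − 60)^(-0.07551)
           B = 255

1.136

At 3231 K (t = 32.31):
  G = 99.47·ln 32.31 − 161.1 = 99.47·3.4754 − 161.1 = 184.596.
At 12742 K (t = 127.42):
  G = 288.1·(127.42 − 60)^(-0.07551) = 288.1·67.42^(-0.07551) = 288.1·0.72763 = 209.629.
Gain = 209.629 / 184.596 = 1.1356 → 1.136.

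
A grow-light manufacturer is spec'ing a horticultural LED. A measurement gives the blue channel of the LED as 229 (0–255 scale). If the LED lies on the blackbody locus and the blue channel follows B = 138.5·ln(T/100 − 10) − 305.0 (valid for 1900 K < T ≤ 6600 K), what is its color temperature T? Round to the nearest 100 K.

5700 K

ln(t − 10) = (229 + 305.0) / 138.5 = 3.8556.
t − 10 = e^3.8556 = 47.257, so t = 57.257.
T = 100·t = 5726 K → 5700 K to the nearest 100 K.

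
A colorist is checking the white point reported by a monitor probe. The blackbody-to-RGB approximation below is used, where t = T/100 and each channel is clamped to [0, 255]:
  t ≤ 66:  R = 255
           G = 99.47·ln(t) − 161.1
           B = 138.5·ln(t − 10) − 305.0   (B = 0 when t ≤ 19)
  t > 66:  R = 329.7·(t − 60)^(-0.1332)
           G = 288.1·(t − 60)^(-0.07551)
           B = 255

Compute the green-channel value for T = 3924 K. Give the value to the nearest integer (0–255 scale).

t = 3924/100 = 39.24; the t ≤ 66 branch applies.
G = 99.47·ln 39.24 − 161.1 = 99.47·3.6697 − 161.1 = 203.925.
Rounded: 204.

204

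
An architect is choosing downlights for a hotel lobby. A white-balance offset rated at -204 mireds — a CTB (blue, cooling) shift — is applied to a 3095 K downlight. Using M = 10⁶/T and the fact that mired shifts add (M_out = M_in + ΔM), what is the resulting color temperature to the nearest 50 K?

M_in = 10⁶/3095 = 323.10 mireds.
M_out = 323.10 + (-204) = 119.10 mireds.
T_out = 10⁶/119.10 = 8396.2 K → 8400 K.

8400 K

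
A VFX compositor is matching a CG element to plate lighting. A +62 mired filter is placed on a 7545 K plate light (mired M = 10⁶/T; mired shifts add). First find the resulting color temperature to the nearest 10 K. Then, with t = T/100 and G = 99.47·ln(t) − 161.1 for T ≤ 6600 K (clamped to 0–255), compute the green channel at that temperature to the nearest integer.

M_in = 10⁶/7545 = 132.54; M_out = 132.54 + (+62) = 194.54.
T_out = 10⁶/194.54 = 5140.4 K → 5140 K; t = 51.4.
G = 99.47·ln 51.4 − 161.1 = 99.47·3.9396 − 161.1 = 230.776.
Rounded: 231.

231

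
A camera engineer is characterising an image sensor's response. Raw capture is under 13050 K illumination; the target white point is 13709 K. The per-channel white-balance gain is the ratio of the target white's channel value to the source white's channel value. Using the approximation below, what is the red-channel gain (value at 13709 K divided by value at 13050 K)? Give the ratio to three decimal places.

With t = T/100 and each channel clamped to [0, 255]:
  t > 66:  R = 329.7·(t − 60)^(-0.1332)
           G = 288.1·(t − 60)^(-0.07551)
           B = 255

0.988

At 13050 K (t = 130.5):
  R = 329.7·(130.5 − 60)^(-0.1332) = 329.7·70.5^(-0.1332) = 329.7·0.56731 = 187.042.
At 13709 K (t = 137.09):
  R = 329.7·(137.09 − 60)^(-0.1332) = 329.7·77.09^(-0.1332) = 329.7·0.56060 = 184.829.
Gain = 184.829 / 187.042 = 0.9882 → 0.988.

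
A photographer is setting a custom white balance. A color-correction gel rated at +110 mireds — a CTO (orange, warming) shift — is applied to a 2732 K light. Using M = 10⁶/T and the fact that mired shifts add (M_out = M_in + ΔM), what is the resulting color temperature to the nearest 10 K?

M_in = 10⁶/2732 = 366.03 mireds.
M_out = 366.03 + (+110) = 476.03 mireds.
T_out = 10⁶/476.03 = 2100.7 K → 2100 K.

2100 K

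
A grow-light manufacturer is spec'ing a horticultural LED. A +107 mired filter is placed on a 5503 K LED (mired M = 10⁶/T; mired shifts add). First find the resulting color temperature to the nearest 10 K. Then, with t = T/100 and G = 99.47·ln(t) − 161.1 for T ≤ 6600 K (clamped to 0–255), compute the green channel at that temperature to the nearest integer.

191

M_in = 10⁶/5503 = 181.72; M_out = 181.72 + (+107) = 288.72.
T_out = 10⁶/288.72 = 3463.6 K → 3460 K; t = 34.6.
G = 99.47·ln 34.6 − 161.1 = 99.47·3.5439 − 161.1 = 191.407.
Rounded: 191.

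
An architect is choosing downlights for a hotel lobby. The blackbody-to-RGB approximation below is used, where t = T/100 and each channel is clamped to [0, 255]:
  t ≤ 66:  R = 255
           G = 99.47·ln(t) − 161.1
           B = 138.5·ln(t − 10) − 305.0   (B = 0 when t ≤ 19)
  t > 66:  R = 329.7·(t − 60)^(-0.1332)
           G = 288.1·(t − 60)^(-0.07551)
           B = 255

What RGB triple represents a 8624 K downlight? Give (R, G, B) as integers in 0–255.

t = 8624/100 = 86.24; the t > 66 branch applies.
R = 329.7·(86.24 − 60)^(-0.1332) = 329.7·26.24^(-0.1332) = 329.7·0.64713 = 213.360.
G = 288.1·(86.24 − 60)^(-0.07551) = 288.1·26.24^(-0.07551) = 288.1·0.78137 = 225.111.
B = 255 by definition for t > 66.
Rounded: (213, 225, 255).

(213, 225, 255)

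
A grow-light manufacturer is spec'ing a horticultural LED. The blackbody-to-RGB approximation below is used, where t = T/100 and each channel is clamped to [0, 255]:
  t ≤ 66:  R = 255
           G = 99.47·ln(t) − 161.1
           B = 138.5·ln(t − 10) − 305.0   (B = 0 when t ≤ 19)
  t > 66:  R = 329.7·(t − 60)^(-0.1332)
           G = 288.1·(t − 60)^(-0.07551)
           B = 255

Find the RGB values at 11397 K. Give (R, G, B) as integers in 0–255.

(194, 213, 255)

t = 11397/100 = 113.97; the t > 66 branch applies.
R = 329.7·(113.97 − 60)^(-0.1332) = 329.7·53.97^(-0.1332) = 329.7·0.58786 = 193.819.
G = 288.1·(113.97 − 60)^(-0.07551) = 288.1·53.97^(-0.07551) = 288.1·0.73995 = 213.181.
B = 255 by definition for t > 66.
Rounded: (194, 213, 255).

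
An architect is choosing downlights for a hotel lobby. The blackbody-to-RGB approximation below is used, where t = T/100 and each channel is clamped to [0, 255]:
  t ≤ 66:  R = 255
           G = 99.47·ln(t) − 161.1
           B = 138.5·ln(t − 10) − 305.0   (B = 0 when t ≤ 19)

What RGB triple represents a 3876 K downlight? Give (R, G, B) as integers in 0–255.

t = 3876/100 = 38.76; the t ≤ 66 branch applies.
R = 255 by definition for t ≤ 66.
G = 99.47·ln 38.76 − 161.1 = 99.47·3.6574 − 161.1 = 202.700.
B = 138.5·ln(38.76 − 10) − 305.0 = 138.5·ln 28.76 − 305.0 = 138.5·3.3590 − 305.0 = 160.219.
Rounded: (255, 203, 160).

(255, 203, 160)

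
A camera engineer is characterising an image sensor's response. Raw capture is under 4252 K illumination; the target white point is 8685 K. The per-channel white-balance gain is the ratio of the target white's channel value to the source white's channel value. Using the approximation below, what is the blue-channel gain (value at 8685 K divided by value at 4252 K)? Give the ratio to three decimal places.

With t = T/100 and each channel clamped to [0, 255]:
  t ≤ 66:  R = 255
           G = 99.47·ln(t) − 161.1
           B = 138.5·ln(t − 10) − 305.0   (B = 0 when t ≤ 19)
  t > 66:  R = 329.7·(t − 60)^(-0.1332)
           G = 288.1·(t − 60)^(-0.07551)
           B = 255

1.439

At 4252 K (t = 42.52):
  B = 138.5·ln(42.52 − 10) − 305.0 = 138.5·ln 32.52 − 305.0 = 138.5·3.4819 − 305.0 = 177.237.
At 8685 K (t = 86.85):
  B = 255 by definition for t > 66.
Gain = 255.000 / 177.237 = 1.4388 → 1.439.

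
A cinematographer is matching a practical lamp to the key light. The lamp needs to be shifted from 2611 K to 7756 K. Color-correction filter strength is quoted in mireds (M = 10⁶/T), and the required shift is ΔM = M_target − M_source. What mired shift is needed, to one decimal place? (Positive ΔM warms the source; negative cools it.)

M_source = 10⁶/2611 = 382.995; M_target = 10⁶/7756 = 128.932.
ΔM = 128.932 − 382.995 = -254.063 → -254.1 mireds, a cooling shift.

-254.1 mireds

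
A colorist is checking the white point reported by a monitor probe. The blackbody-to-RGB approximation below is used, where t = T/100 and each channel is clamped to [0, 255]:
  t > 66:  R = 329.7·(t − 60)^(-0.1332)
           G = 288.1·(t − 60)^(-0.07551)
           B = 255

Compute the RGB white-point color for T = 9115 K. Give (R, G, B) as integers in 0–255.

(209, 222, 255)

t = 9115/100 = 91.15; the t > 66 branch applies.
R = 329.7·(91.15 − 60)^(-0.1332) = 329.7·31.15^(-0.1332) = 329.7·0.63252 = 208.540.
G = 288.1·(91.15 − 60)^(-0.07551) = 288.1·31.15^(-0.07551) = 288.1·0.77131 = 222.214.
B = 255 by definition for t > 66.
Rounded: (209, 222, 255).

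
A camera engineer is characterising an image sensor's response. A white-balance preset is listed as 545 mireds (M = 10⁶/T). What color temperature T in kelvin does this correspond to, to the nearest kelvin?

T = 10⁶ / 545 = 1834.86 K → 1835 K.

1835 K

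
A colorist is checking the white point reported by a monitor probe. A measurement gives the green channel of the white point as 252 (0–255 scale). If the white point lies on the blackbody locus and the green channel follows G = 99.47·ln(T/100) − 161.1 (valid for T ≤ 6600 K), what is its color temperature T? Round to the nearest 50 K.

6350 K

ln t = (252 + 161.1) / 99.47 = 4.1530.
t = e^4.1530 = 63.625.
T = 100·t = 6363 K → 6350 K to the nearest 50 K.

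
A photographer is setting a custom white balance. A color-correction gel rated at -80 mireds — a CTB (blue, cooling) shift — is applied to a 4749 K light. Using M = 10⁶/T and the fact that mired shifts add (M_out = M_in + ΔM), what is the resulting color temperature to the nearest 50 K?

M_in = 10⁶/4749 = 210.57 mireds.
M_out = 210.57 + (-80) = 130.57 mireds.
T_out = 10⁶/130.57 = 7658.7 K → 7650 K.

7650 K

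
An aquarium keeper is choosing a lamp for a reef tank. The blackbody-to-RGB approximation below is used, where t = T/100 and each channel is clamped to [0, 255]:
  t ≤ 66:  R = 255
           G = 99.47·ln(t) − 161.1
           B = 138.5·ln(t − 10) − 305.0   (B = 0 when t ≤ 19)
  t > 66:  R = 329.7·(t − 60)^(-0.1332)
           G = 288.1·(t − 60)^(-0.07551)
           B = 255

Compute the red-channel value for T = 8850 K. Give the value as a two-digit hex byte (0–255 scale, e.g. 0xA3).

0xD3

t = 8850/100 = 88.5; the t > 66 branch applies.
R = 329.7·(88.5 − 60)^(-0.1332) = 329.7·28.5^(-0.1332) = 329.7·0.64005 = 211.025.
Rounded: 211; in hex, 0xD3.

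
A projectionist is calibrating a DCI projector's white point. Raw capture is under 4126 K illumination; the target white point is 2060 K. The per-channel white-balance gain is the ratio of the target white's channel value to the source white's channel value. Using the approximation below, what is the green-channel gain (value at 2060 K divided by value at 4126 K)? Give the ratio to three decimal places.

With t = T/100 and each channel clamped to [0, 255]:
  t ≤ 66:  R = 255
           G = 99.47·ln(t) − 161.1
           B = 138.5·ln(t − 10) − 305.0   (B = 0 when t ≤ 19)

At 4126 K (t = 41.26):
  G = 99.47·ln 41.26 − 161.1 = 99.47·3.7199 − 161.1 = 208.918.
At 2060 K (t = 20.6):
  G = 99.47·ln 20.6 − 161.1 = 99.47·3.0253 − 161.1 = 139.826.
Gain = 139.826 / 208.918 = 0.6693 → 0.669.

0.669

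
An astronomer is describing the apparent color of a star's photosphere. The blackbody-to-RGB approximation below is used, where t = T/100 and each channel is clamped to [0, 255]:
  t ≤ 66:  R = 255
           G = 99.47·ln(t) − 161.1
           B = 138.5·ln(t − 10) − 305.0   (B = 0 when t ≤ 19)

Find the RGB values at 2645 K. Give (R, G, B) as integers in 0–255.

(255, 165, 83)

t = 2645/100 = 26.45; the t ≤ 66 branch applies.
R = 255 by definition for t ≤ 66.
G = 99.47·ln 26.45 − 161.1 = 99.47·3.2753 − 161.1 = 164.690.
B = 138.5·ln(26.45 − 10) − 305.0 = 138.5·ln 16.45 − 305.0 = 138.5·2.8003 − 305.0 = 82.845.
Rounded: (255, 165, 83).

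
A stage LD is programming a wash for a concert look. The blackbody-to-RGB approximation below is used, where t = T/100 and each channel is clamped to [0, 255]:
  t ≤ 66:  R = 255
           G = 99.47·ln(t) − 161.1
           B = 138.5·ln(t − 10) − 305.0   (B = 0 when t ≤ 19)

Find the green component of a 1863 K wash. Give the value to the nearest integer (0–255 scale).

t = 1863/100 = 18.63; the t ≤ 66 branch applies.
G = 99.47·ln 18.63 − 161.1 = 99.47·2.9248 − 161.1 = 129.827.
Rounded: 130.

130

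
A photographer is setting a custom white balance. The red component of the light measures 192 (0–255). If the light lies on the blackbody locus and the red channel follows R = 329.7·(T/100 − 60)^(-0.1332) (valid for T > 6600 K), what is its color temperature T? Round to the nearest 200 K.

(t − 60)^(-0.1332) = 192/329.7 = 0.58235.
t − 60 = 0.58235^(1/-0.1332) = 0.58235^(-7.508) = 57.929, so t = 117.929.
T = 100·t = 11793 K → 11800 K to the nearest 200 K.

11800 K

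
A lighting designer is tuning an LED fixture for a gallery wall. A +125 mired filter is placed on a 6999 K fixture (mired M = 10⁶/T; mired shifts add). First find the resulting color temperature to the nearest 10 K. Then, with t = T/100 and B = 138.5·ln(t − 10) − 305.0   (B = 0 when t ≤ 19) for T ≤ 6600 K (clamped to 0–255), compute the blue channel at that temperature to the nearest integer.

M_in = 10⁶/6999 = 142.88; M_out = 142.88 + (+125) = 267.88.
T_out = 10⁶/267.88 = 3733.0 K → 3730 K; t = 37.3.
B = 138.5·ln(37.3 − 10) − 305.0 = 138.5·ln 27.3 − 305.0 = 138.5·3.3069 − 305.0 = 153.004.
Rounded: 153.

153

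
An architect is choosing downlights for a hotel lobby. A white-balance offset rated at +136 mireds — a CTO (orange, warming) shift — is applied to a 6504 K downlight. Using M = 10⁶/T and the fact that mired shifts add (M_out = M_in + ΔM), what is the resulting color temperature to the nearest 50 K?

3450 K

M_in = 10⁶/6504 = 153.75 mireds.
M_out = 153.75 + (+136) = 289.75 mireds.
T_out = 10⁶/289.75 = 3451.2 K → 3450 K.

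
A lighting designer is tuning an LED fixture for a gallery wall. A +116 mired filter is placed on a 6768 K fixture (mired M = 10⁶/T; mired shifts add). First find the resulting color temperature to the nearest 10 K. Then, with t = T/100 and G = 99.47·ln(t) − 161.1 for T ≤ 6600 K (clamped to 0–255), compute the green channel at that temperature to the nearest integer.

M_in = 10⁶/6768 = 147.75; M_out = 147.75 + (+116) = 263.75.
T_out = 10⁶/263.75 = 3791.4 K → 3790 K; t = 37.9.
G = 99.47·ln 37.9 − 161.1 = 99.47·3.6350 − 161.1 = 200.469.
Rounded: 200.

200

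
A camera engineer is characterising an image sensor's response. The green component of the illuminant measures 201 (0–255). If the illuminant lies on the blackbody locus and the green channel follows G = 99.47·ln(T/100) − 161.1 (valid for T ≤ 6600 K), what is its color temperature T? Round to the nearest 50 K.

3800 K

ln t = (201 + 161.1) / 99.47 = 3.6403.
t = e^3.6403 = 38.103.
T = 100·t = 3810 K → 3800 K to the nearest 50 K.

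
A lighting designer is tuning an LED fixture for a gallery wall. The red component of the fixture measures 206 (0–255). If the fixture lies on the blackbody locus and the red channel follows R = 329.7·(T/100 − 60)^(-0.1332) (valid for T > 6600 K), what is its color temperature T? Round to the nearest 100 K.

(t − 60)^(-0.1332) = 206/329.7 = 0.62481.
t − 60 = 0.62481^(1/-0.1332) = 0.62481^(-7.508) = 34.152, so t = 94.152.
T = 100·t = 9415 K → 9400 K to the nearest 100 K.

9400 K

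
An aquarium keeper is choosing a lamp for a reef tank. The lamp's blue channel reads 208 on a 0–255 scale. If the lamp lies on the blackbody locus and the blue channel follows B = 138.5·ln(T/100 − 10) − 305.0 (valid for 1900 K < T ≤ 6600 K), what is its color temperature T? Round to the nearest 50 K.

ln(t − 10) = (208 + 305.0) / 138.5 = 3.7040.
t − 10 = e^3.7040 = 40.608, so t = 50.608.
T = 100·t = 5061 K → 5050 K to the nearest 50 K.

5050 K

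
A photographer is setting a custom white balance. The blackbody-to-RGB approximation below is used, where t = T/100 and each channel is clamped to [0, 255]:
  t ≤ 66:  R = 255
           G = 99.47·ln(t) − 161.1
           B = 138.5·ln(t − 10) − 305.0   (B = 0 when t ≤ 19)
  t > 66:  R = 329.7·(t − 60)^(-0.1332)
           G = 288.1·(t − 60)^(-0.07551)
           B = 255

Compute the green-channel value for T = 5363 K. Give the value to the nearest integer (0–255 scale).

235

t = 5363/100 = 53.63; the t ≤ 66 branch applies.
G = 99.47·ln 53.63 − 161.1 = 99.47·3.9821 − 161.1 = 235.000.
Rounded: 235.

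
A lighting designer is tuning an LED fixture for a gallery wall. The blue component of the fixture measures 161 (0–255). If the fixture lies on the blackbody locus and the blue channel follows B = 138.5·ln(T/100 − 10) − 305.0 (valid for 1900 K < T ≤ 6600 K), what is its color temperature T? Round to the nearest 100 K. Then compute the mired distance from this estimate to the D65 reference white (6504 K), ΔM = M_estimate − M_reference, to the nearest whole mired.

+103 mireds

ln(t − 10) = (161 + 305.0) / 138.5 = 3.3646.
t − 10 = e^3.3646 = 28.923, so t = 38.923.
T = 100·t = 3892 K → 3900 K to the nearest 100 K.
M_estimate = 10⁶/3900 = 256.41; M_reference = 10⁶/6504 = 153.75.
ΔM = 256.41 − 153.75 = 102.66 → +103 mireds.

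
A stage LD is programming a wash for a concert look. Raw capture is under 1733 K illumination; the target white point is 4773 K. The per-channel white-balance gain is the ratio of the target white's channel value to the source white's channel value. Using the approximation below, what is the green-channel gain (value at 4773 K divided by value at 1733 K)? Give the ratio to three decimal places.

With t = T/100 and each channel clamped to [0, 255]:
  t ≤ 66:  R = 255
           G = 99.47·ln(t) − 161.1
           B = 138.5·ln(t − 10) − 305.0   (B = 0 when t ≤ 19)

1.822

At 1733 K (t = 17.33):
  G = 99.47·ln 17.33 − 161.1 = 99.47·2.8524 − 161.1 = 122.632.
At 4773 K (t = 47.73):
  G = 99.47·ln 47.73 − 161.1 = 99.47·3.8656 − 161.1 = 223.407.
Gain = 223.407 / 122.632 = 1.8218 → 1.822.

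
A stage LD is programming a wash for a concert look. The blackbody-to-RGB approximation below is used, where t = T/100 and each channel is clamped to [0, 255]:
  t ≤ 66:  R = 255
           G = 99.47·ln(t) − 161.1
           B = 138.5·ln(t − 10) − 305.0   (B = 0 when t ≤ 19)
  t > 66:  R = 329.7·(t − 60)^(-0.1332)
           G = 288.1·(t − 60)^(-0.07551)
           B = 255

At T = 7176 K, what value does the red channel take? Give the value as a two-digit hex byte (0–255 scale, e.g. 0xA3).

t = 7176/100 = 71.76; the t > 66 branch applies.
R = 329.7·(71.76 − 60)^(-0.1332) = 329.7·11.76^(-0.1332) = 329.7·0.72015 = 237.433.
Rounded: 237; in hex, 0xED.

0xED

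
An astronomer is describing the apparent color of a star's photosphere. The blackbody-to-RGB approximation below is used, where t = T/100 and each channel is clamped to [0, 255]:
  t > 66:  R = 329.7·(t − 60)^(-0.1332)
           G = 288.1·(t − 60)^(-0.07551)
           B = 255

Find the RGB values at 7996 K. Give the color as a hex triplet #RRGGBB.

t = 7996/100 = 79.96; the t > 66 branch applies.
R = 329.7·(79.96 − 60)^(-0.1332) = 329.7·19.96^(-0.1332) = 329.7·0.67115 = 221.278.
G = 288.1·(79.96 − 60)^(-0.07551) = 288.1·19.96^(-0.07551) = 288.1·0.79767 = 229.810.
B = 255 by definition for t > 66.
Rounded: (221, 230, 255).
In hex: #DDE6FF.

#DDE6FF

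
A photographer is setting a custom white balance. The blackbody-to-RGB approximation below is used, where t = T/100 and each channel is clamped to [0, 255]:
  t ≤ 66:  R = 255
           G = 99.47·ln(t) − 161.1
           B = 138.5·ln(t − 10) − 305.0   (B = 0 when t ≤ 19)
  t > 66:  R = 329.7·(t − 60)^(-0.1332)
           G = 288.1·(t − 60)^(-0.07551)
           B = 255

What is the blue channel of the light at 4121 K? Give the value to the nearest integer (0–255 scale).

172

t = 4121/100 = 41.21; the t ≤ 66 branch applies.
B = 138.5·ln(41.21 − 10) − 305.0 = 138.5·ln 31.21 − 305.0 = 138.5·3.4407 − 305.0 = 171.542.
Rounded: 172.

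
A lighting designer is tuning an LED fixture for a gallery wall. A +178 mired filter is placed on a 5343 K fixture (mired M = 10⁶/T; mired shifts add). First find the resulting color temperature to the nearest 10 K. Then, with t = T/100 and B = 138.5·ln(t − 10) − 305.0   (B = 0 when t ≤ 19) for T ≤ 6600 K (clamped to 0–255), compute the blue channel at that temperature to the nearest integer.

M_in = 10⁶/5343 = 187.16; M_out = 187.16 + (+178) = 365.16.
T_out = 10⁶/365.16 = 2738.5 K → 2740 K; t = 27.4.
B = 138.5·ln(27.4 − 10) − 305.0 = 138.5·ln 17.4 − 305.0 = 138.5·2.8565 − 305.0 = 90.621.
Rounded: 91.

91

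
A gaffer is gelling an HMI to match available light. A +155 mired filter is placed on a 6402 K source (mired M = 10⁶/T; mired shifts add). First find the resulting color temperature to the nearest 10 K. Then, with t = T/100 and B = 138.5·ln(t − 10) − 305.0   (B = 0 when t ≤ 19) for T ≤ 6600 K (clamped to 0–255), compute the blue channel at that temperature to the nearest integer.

M_in = 10⁶/6402 = 156.20; M_out = 156.20 + (+155) = 311.20.
T_out = 10⁶/311.20 = 3213.4 K → 3210 K; t = 32.1.
B = 138.5·ln(32.1 − 10) − 305.0 = 138.5·ln 22.1 − 305.0 = 138.5·3.0956 − 305.0 = 123.737.
Rounded: 124.

124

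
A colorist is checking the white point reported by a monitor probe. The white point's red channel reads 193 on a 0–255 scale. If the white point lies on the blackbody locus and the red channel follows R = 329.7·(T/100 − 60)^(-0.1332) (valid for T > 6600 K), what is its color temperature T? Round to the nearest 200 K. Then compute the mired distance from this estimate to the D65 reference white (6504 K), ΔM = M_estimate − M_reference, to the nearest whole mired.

(t − 60)^(-0.1332) = 193/329.7 = 0.58538.
t − 60 = 0.58538^(1/-0.1332) = 0.58538^(-7.508) = 55.713, so t = 115.713.
T = 100·t = 11571 K → 11600 K to the nearest 200 K.
M_estimate = 10⁶/11600 = 86.21; M_reference = 10⁶/6504 = 153.75.
ΔM = 86.21 − 153.75 = -67.54 → -68 mireds.

-68 mireds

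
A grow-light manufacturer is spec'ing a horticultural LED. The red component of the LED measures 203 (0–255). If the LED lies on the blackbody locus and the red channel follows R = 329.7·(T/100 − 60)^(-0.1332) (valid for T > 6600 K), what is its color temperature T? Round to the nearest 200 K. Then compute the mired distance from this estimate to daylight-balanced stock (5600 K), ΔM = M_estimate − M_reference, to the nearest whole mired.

(t − 60)^(-0.1332) = 203/329.7 = 0.61571.
t − 60 = 0.61571^(1/-0.1332) = 0.61571^(-7.508) = 38.129, so t = 98.129.
T = 100·t = 9813 K → 9800 K to the nearest 200 K.
M_estimate = 10⁶/9800 = 102.04; M_reference = 10⁶/5600 = 178.57.
ΔM = 102.04 − 178.57 = -76.53 → -77 mireds.

-77 mireds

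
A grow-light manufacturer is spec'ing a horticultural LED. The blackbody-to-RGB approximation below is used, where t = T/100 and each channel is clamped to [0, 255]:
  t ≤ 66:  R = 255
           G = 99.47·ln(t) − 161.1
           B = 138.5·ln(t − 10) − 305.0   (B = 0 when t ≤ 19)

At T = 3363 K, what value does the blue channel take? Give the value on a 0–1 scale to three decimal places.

0.522

t = 3363/100 = 33.63; the t ≤ 66 branch applies.
B = 138.5·ln(33.63 − 10) − 305.0 = 138.5·ln 23.63 − 305.0 = 138.5·3.1625 − 305.0 = 133.009.
On a 0–1 scale: 133.009/255 = 0.5216 → 0.522.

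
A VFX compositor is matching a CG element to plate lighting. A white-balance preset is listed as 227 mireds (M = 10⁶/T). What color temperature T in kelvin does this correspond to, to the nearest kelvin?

4405 K

T = 10⁶ / 227 = 4405.29 K → 4405 K.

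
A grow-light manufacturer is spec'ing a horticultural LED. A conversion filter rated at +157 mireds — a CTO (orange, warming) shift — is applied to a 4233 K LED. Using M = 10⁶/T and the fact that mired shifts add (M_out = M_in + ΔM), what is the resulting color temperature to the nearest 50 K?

2550 K

M_in = 10⁶/4233 = 236.24 mireds.
M_out = 236.24 + (+157) = 393.24 mireds.
T_out = 10⁶/393.24 = 2543.0 K → 2550 K.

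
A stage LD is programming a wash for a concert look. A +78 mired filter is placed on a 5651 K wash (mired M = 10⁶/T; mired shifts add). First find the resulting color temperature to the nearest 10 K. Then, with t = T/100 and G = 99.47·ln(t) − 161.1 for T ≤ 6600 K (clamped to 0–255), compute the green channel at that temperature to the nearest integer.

204

M_in = 10⁶/5651 = 176.96; M_out = 176.96 + (+78) = 254.96.
T_out = 10⁶/254.96 = 3922.2 K → 3920 K; t = 39.2.
G = 99.47·ln 39.2 − 161.1 = 99.47·3.6687 − 161.1 = 203.823.
Rounded: 204.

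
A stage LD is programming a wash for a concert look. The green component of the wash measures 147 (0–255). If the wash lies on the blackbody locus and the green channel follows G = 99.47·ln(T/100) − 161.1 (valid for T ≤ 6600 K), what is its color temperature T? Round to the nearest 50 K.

ln t = (147 + 161.1) / 99.47 = 3.0974.
t = e^3.0974 = 22.141.
T = 100·t = 2214 K → 2200 K to the nearest 50 K.

2200 K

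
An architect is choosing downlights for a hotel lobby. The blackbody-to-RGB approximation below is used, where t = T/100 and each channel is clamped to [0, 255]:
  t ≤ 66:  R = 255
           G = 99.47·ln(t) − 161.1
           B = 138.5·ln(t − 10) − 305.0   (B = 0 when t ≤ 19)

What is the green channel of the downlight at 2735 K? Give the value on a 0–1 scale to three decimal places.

0.659

t = 2735/100 = 27.35; the t ≤ 66 branch applies.
G = 99.47·ln 27.35 − 161.1 = 99.47·3.3087 − 161.1 = 168.018.
On a 0–1 scale: 168.018/255 = 0.6589 → 0.659.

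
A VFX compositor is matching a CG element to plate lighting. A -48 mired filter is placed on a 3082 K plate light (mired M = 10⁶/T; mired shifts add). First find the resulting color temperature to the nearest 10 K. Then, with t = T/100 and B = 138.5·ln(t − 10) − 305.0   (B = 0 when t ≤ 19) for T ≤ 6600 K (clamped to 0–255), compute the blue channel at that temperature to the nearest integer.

147

M_in = 10⁶/3082 = 324.46; M_out = 324.46 + (-48) = 276.46.
T_out = 10⁶/276.46 = 3617.1 K → 3620 K; t = 36.2.
B = 138.5·ln(36.2 − 10) − 305.0 = 138.5·ln 26.2 − 305.0 = 138.5·3.2658 − 305.0 = 147.308.
Rounded: 147.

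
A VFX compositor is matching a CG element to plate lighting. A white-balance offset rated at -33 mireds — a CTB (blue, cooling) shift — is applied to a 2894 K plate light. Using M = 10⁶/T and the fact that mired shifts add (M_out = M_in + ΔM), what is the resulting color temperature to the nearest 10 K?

M_in = 10⁶/2894 = 345.54 mireds.
M_out = 345.54 + (-33) = 312.54 mireds.
T_out = 10⁶/312.54 = 3199.6 K → 3200 K.

3200 K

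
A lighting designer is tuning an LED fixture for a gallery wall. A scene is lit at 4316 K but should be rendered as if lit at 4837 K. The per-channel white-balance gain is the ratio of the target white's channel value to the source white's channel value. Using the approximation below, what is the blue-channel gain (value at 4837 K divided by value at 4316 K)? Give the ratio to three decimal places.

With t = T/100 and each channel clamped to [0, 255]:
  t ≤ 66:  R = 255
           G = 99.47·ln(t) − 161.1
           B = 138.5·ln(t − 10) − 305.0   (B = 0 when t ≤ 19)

1.112

At 4316 K (t = 43.16):
  B = 138.5·ln(43.16 − 10) − 305.0 = 138.5·ln 33.16 − 305.0 = 138.5·3.5013 − 305.0 = 179.936.
At 4837 K (t = 48.37):
  B = 138.5·ln(48.37 − 10) − 305.0 = 138.5·ln 38.37 − 305.0 = 138.5·3.6473 − 305.0 = 200.148.
Gain = 200.148 / 179.936 = 1.1123 → 1.112.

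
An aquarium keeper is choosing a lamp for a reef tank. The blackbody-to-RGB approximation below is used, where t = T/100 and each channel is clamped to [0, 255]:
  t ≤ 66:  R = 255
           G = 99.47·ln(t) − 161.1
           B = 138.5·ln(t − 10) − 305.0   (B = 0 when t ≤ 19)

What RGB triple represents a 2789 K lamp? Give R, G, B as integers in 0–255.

R=255, G=170, B=94

t = 2789/100 = 27.89; the t ≤ 66 branch applies.
R = 255 by definition for t ≤ 66.
G = 99.47·ln 27.89 − 161.1 = 99.47·3.3283 − 161.1 = 169.963.
B = 138.5·ln(27.89 − 10) − 305.0 = 138.5·ln 17.89 − 305.0 = 138.5·2.8842 − 305.0 = 94.468.
Rounded: (255, 170, 94).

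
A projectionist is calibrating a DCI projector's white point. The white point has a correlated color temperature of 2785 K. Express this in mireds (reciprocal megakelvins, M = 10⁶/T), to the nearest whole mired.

359 mireds

M = 10⁶ / 2785 = 359.066 → 359 mireds.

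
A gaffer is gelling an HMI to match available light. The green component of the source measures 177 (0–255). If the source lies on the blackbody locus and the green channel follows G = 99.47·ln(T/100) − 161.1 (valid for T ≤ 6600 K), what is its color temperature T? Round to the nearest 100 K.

3000 K

ln t = (177 + 161.1) / 99.47 = 3.3990.
t = e^3.3990 = 29.935.
T = 100·t = 2993 K → 3000 K to the nearest 100 K.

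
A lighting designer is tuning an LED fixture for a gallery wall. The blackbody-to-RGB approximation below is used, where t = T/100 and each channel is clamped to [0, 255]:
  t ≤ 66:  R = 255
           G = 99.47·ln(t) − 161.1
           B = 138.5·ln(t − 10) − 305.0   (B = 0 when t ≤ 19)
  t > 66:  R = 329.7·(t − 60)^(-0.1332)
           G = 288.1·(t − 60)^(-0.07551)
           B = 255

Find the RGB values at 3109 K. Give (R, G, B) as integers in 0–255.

t = 3109/100 = 31.09; the t ≤ 66 branch applies.
R = 255 by definition for t ≤ 66.
G = 99.47·ln 31.09 − 161.1 = 99.47·3.4369 − 161.1 = 180.767.
B = 138.5·ln(31.09 − 10) − 305.0 = 138.5·ln 21.09 − 305.0 = 138.5·3.0488 − 305.0 = 117.259.
Rounded: (255, 181, 117).

(255, 181, 117)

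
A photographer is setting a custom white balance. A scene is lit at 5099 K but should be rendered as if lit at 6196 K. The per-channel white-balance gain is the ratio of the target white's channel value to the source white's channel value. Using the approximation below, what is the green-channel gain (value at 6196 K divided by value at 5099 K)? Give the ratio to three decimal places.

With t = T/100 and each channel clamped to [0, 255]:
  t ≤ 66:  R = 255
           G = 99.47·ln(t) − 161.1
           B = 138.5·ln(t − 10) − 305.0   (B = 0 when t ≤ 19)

At 5099 K (t = 50.99):
  G = 99.47·ln 50.99 − 161.1 = 99.47·3.9316 − 161.1 = 229.979.
At 6196 K (t = 61.96):
  G = 99.47·ln 61.96 − 161.1 = 99.47·4.1265 − 161.1 = 249.362.
Gain = 249.362 / 229.979 = 1.0843 → 1.084.

1.084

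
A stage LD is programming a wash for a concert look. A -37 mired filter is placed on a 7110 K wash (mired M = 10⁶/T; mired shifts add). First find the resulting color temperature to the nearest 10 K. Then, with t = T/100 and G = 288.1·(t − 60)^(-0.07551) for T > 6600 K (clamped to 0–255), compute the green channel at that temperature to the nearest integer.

M_in = 10⁶/7110 = 140.65; M_out = 140.65 + (-37) = 103.65.
T_out = 10⁶/103.65 = 9648.1 K → 9650 K; t = 96.5.
G = 288.1·(96.5 − 60)^(-0.07551) = 288.1·36.5^(-0.07551) = 288.1·0.76213 = 219.571.
Rounded: 220.

220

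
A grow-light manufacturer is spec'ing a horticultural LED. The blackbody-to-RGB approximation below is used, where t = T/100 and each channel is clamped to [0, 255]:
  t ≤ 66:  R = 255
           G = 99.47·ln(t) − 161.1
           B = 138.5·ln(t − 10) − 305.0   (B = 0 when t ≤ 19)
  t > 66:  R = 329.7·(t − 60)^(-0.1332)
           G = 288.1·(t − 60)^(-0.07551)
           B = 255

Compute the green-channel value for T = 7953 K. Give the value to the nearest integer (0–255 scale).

t = 7953/100 = 79.53; the t > 66 branch applies.
G = 288.1·(79.53 − 60)^(-0.07551) = 288.1·19.53^(-0.07551) = 288.1·0.79899 = 230.188.
Rounded: 230.

230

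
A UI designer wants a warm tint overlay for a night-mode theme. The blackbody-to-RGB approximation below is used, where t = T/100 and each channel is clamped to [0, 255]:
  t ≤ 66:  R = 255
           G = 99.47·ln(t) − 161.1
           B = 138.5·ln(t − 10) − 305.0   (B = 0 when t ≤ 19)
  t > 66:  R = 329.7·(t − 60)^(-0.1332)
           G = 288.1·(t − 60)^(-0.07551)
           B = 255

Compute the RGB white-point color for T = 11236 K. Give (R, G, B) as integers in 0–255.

t = 11236/100 = 112.36; the t > 66 branch applies.
R = 329.7·(112.36 − 60)^(-0.1332) = 329.7·52.36^(-0.1332) = 329.7·0.59024 = 194.602.
G = 288.1·(112.36 − 60)^(-0.07551) = 288.1·52.36^(-0.07551) = 288.1·0.74165 = 213.669.
B = 255 by definition for t > 66.
Rounded: (195, 214, 255).

(195, 214, 255)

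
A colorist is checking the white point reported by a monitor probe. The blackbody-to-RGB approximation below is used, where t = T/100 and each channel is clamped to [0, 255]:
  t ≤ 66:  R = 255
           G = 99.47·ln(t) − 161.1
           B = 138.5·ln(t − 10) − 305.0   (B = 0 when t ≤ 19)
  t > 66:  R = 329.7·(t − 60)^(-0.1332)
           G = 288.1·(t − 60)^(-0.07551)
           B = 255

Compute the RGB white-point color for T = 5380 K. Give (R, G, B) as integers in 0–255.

t = 5380/100 = 53.8; the t ≤ 66 branch applies.
R = 255 by definition for t ≤ 66.
G = 99.47·ln 53.8 − 161.1 = 99.47·3.9853 − 161.1 = 235.315.
B = 138.5·ln(53.8 − 10) − 305.0 = 138.5·ln 43.8 − 305.0 = 138.5·3.7796 − 305.0 = 218.479.
Rounded: (255, 235, 218).

(255, 235, 218)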